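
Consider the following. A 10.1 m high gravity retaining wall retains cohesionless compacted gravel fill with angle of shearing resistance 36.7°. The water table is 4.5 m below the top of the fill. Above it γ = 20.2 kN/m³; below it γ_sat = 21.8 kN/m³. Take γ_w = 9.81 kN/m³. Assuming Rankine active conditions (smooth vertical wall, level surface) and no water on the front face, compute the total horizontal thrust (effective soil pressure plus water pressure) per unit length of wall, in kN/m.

K_a = tan²(45° − φ/2) = 0.2519.
γ' = 21.8 − 9.81 = 11.99 kN/m³. Depth below WT = 5.6 m.
σ'_h at WT = K_a γ d_w = 22.89 kPa; at base = 22.89 + K_a γ' × 5.6 = 39.80 kPa.
P₁ (0–4.5 m) = ½×22.89×4.5 = 51.51. P₂ (4.5–10.1 m) = ½(22.89+39.80)×5.6 = 175.6.
P_w = ½ γ_w h₂² = 0.5×9.81×5.6² = 153.8. Total = 51.51+175.6+153.8 = 380.9 kN/m.

381 kN/m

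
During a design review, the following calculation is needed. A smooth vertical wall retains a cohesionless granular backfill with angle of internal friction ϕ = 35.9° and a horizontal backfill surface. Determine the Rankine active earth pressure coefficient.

0.261

K_a = tan²(45° − φ/2) = tan²(27.05°) = 0.2607.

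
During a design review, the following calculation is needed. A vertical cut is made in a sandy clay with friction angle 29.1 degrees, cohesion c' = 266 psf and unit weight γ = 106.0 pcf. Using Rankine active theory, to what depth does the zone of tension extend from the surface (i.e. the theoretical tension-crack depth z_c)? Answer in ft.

K_a = tan²(45° − 29.1°/2) = 0.3456; √K_a = 0.5879.
The active pressure is zero where K_a γ z = 2c√K_a, so z_c = 2c/(γ√K_a) = 2×266/(106.0×0.5879) = 8.537 ft.

8.54 ft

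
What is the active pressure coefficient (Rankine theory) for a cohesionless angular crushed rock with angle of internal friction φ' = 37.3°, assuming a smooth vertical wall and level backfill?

0.245

K_a = (1 − sin φ)/(1 + sin φ) = (1 − sin 37.3°)/(1 + sin 37.3°) = 0.2453.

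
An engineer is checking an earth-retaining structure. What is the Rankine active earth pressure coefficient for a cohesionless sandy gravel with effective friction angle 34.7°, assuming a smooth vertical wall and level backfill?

0.274

K_a = tan²(45° − φ/2) = tan²(27.65°) = 0.2745.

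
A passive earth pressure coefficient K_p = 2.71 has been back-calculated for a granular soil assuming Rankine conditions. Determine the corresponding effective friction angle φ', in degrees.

K_p = (1+sin φ)/(1−sin φ) ⇒ sin φ = (K_p − 1)/(K_p + 1) = 0.4609.
φ = arcsin(0.4609) = 27.45°.

27.4°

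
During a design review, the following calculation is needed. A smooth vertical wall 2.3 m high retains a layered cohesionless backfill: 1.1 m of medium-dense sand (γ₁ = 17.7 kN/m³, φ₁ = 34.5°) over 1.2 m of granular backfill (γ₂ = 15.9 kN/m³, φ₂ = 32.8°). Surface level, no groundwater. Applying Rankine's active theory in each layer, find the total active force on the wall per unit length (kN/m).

K_a1 = tan²(45°−34.5°/2) = 0.2768; K_a2 = tan²(45°−32.8°/2) = 0.2973.
Layer 1: σ at base = K_a1 γ₁ h₁ = 5.389 kPa; P₁ = ½×5.389×1.1 = 2.964.
Layer 2: σ_v at top = γ₁h₁ = 19.47; σ_h top = K_a2×19.47 = 5.788; σ_h base = K_a2×(19.47+15.9×1.2) = 11.46.
P₂ = ½(5.788+11.46)×1.2 = 10.35. Total P_a = 2.964+10.35 = 13.31 kN/m.

13.3 kN/m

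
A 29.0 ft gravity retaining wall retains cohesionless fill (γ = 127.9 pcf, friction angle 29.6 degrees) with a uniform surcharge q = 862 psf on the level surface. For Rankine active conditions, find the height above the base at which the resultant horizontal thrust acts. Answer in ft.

11.2 ft

K_a = 0.3387.
Triangular part P₁ = ½K_aγH² = 18220 at H/3 = 9.667 ft; rectangular part P₂ = K_a q H = 8468 at H/2 = 14.50 ft.
ȳ = (P₁·9.667 + P₂·14.50)/(P₁+P₂) = 11.20 ft.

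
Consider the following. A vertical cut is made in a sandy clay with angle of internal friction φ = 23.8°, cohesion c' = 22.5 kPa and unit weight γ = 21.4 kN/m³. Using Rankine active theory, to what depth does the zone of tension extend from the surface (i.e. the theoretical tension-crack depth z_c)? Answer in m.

3.23 m

K_a = tan²(45° − 23.8°/2) = 0.4250; √K_a = 0.6519.
The active pressure is zero where K_a γ z = 2c√K_a, so z_c = 2c/(γ√K_a) = 2×22.5/(21.4×0.6519) = 3.226 m.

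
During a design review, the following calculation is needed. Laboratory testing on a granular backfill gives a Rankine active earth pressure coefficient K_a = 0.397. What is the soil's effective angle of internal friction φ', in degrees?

25.6°

K_a = tan²(45° − φ/2) ⇒ 45° − φ/2 = arctan(√0.397) = 32.21°.
φ = 2(45° − 32.21°) = 25.57°.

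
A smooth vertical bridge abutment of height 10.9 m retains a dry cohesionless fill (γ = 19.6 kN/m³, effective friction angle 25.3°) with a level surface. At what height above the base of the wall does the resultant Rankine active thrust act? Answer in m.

K_a = 0.4012.
The pressure distribution is triangular, so the resultant acts at H/3 above the base = 10.9/3 = 3.633 m.

3.63 m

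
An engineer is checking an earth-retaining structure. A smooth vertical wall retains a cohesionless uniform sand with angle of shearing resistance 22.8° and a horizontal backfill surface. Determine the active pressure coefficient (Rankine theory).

0.441

K_a = tan²(45° − φ/2) = tan²(33.60°) = 0.4414.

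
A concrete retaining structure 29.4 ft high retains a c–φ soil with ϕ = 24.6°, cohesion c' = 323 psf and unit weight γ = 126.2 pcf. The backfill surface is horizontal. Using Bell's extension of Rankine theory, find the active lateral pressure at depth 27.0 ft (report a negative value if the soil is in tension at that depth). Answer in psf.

K_a = (1 − sin φ)/(1 + sin φ) = 0.4121.
σ_a = K_a γ z − 2c√K_a = 0.4121×126.2×27.0 − 2×323×0.6420 = 989.6 psf.

990 psf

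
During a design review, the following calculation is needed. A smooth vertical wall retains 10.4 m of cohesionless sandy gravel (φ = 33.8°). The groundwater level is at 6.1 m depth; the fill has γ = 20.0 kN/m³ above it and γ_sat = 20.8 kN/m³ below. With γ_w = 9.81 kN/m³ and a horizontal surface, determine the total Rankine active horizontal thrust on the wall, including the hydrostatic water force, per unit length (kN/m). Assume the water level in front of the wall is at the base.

K_a = tan²(45° − φ/2) = 0.2851.
γ' = 20.8 − 9.81 = 10.99 kN/m³. Depth below WT = 4.3 m.
σ'_h at WT = K_a γ d_w = 34.78 kPa; at base = 34.78 + K_a γ' × 4.3 = 48.26 kPa.
P₁ (0–6.1 m) = ½×34.78×6.1 = 106.1. P₂ (6.1–10.4 m) = ½(34.78+48.26)×4.3 = 178.5.
P_w = ½ γ_w h₂² = 0.5×9.81×4.3² = 90.69. Total = 106.1+178.5+90.69 = 375.3 kN/m.

375 kN/m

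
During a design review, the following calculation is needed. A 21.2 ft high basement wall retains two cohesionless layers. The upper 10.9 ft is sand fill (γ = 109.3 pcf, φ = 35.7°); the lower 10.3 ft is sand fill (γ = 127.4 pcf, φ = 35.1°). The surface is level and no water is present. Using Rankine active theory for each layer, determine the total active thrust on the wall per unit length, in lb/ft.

K_a1 = tan²(45°−35.7°/2) = 0.2630; K_a2 = tan²(45°−35.1°/2) = 0.2698.
Layer 1: σ at base = K_a1 γ₁ h₁ = 313.3 psf; P₁ = ½×313.3×10.9 = 1708.
Layer 2: σ_v at top = γ₁h₁ = 1191; σ_h top = K_a2×1191 = 321.5; σ_h base = K_a2×(1191+127.4×10.3) = 675.6.
P₂ = ½(321.5+675.6)×10.3 = 5135. Total P_a = 1708+5135 = 6842 lb/ft.

6840 lb/ft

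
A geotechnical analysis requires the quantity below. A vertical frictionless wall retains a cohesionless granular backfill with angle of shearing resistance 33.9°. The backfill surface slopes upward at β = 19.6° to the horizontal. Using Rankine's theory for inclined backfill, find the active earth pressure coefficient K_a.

0.337

K_a = cos β · (cos β − √(cos²β − cos²φ)) / (cos β + √(cos²β − cos²φ)).
cos β = 0.9421, cos φ = 0.8300, √(cos²β − cos²φ) = 0.4456.
K_a = 0.9421 × (0.9421 − 0.4456)/(0.9421 + 0.4456) = 0.3370.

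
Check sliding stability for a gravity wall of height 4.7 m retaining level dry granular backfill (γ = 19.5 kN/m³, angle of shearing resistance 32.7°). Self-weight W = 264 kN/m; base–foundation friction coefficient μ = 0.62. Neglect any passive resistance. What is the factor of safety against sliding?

K_a = tan²(45° − 32.7°/2) = 0.2985.
P_a = ½K_aγH² = 0.5×0.2985×19.5×4.7² = 64.29 kN/m, acting at H/3 = 1.567 m above the base.
FS_sliding = μW / P_a = 0.62×264 / 64.29 = 2.546.

2.55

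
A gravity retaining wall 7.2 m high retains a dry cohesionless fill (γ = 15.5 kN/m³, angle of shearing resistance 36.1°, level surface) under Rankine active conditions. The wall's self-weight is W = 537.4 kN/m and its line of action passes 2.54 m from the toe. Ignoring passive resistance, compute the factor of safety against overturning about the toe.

5.48

K_a = tan²(45° − 36.1°/2) = 0.2585.
P_a = ½K_aγH² = 0.5×0.2585×15.5×7.2² = 103.9 kN/m, acting at H/3 = 2.400 m above the base.
Overturning moment M_o = P_a × H/3 = 103.9 × 2.400 = 249.2.
Resisting moment M_r = W × 2.54 = 537.4 × 2.54 = 1365.
FS_overturning = M_r/M_o = 1365/249.2 = 5.476.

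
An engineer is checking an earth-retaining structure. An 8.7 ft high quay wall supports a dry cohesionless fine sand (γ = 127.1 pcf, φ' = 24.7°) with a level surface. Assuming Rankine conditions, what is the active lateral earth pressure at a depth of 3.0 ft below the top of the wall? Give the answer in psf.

157 psf

K_a = (1 − sin φ)/(1 + sin φ) = 0.4106.
σ_h = K_a γ z = 0.4106 × 127.1 × 3.0 = 156.6 psf.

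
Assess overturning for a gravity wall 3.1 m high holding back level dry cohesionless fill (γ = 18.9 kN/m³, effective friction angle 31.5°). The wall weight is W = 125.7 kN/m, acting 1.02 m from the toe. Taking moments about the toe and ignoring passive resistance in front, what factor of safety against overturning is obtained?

K_a = tan²(45° − 31.5°/2) = 0.3136.
P_a = ½K_aγH² = 0.5×0.3136×18.9×3.1² = 28.48 kN/m, acting at H/3 = 1.033 m above the base.
Overturning moment M_o = P_a × H/3 = 28.48 × 1.033 = 29.43.
Resisting moment M_r = W × 1.02 = 125.7 × 1.02 = 128.2.
FS_overturning = M_r/M_o = 128.2/29.43 = 4.356.

4.36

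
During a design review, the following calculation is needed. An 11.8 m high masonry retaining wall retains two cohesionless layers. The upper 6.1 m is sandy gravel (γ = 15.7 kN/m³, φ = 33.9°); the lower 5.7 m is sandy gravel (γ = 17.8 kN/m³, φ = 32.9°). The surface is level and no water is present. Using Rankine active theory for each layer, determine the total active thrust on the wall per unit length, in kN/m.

K_a1 = tan²(45°−33.9°/2) = 0.2839; K_a2 = tan²(45°−32.9°/2) = 0.2960.
Layer 1: σ at base = K_a1 γ₁ h₁ = 27.19 kPa; P₁ = ½×27.19×6.1 = 82.93.
Layer 2: σ_v at top = γ₁h₁ = 95.77; σ_h top = K_a2×95.77 = 28.35; σ_h base = K_a2×(95.77+17.8×5.7) = 58.39.
P₂ = ½(28.35+58.39)×5.7 = 247.2. Total P_a = 82.93+247.2 = 330.1 kN/m.

330 kN/m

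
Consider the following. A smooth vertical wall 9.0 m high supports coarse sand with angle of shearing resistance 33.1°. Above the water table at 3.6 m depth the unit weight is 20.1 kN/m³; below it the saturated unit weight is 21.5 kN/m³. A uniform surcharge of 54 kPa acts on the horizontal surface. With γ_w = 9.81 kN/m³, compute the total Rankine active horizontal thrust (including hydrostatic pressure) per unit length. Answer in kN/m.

K_a = tan²(45° − φ/2) = 0.2936.
γ' = 21.5 − 9.81 = 11.69 kN/m³. h₂ = H − d_w = 5.4 m.
σ'_h: at surface K_a·q = 15.85; at WT K_a(q+γd_w) = 37.10; at base K_a(q+γd_w+γ'h₂) = 55.63 kPa.
P₁ = ½(15.85+37.10)×3.6 = 95.31; P₂ = ½(37.10+55.63)×5.4 = 250.4; P_w = ½γ_w h₂² = 143.0.
Total = 95.31+250.4+143.0 = 488.7 kN/m.

489 kN/m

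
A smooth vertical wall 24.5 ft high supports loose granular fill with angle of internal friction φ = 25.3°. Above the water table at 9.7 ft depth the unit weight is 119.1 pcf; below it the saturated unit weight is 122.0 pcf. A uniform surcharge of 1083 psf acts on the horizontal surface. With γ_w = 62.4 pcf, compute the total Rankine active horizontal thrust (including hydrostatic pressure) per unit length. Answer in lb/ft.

29200 lb/ft

K_a = tan²(45° − φ/2) = 0.4012.
γ' = 122.0 − 62.4 = 59.60 pcf. h₂ = H − d_w = 14.8 ft.
σ'_h: at surface K_a·q = 434.5; at WT K_a(q+γd_w) = 898.0; at base K_a(q+γd_w+γ'h₂) = 1252 psf.
P₁ = ½(434.5+898.0)×9.7 = 6462; P₂ = ½(898.0+1252)×14.8 = 15910; P_w = ½γ_w h₂² = 6834.
Total = 6462+15910+6834 = 29210 lb/ft.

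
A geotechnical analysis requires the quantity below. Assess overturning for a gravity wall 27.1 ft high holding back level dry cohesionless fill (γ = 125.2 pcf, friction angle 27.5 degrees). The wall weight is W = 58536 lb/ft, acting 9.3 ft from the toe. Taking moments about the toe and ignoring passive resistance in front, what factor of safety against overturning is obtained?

3.56

K_a = tan²(45° − 27.5°/2) = 0.3682.
P_a = ½K_aγH² = 0.5×0.3682×125.2×27.1² = 16930 lb/ft, acting at H/3 = 9.033 ft above the base.
Overturning moment M_o = P_a × H/3 = 16930 × 9.033 = 152900.
Resisting moment M_r = W × 9.3 = 58536 × 9.3 = 544400.
FS_overturning = M_r/M_o = 544400/152900 = 3.560.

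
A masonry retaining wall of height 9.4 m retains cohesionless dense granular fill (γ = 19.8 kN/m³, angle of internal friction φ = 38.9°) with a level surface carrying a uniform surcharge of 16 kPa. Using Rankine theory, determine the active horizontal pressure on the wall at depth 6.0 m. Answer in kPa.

30.8 kPa

K_a = (1 − sin φ)/(1 + sin φ) = 0.2285.
σ_v = γz + q = 19.8 × 6.0 + 16 = 134.8 kPa.
σ_h = K_a σ_v = 0.2285 × 134.8 = 30.81 kPa.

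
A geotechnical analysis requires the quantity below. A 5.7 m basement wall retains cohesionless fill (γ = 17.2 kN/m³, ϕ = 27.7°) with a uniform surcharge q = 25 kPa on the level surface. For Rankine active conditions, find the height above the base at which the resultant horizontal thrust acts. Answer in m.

2.22 m

K_a = 0.3653.
Triangular part P₁ = ½K_aγH² = 102.1 at H/3 = 1.900 m; rectangular part P₂ = K_a q H = 52.06 at H/2 = 2.850 m.
ȳ = (P₁·1.900 + P₂·2.850)/(P₁+P₂) = 2.221 m.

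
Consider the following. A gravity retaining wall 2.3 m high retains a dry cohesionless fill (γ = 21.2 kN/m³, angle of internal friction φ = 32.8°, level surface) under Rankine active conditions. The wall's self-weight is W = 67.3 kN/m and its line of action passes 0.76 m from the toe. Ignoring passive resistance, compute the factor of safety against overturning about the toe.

K_a = tan²(45° − 32.8°/2) = 0.2973.
P_a = ½K_aγH² = 0.5×0.2973×21.2×2.3² = 16.67 kN/m, acting at H/3 = 0.7667 m above the base.
Overturning moment M_o = P_a × H/3 = 16.67 × 0.7667 = 12.78.
Resisting moment M_r = W × 0.76 = 67.3 × 0.76 = 51.15.
FS_overturning = M_r/M_o = 51.15/12.78 = 4.002.

4.00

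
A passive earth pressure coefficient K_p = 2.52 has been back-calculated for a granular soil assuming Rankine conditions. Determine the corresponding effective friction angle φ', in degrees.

K_p = (1+sin φ)/(1−sin φ) ⇒ sin φ = (K_p − 1)/(K_p + 1) = 0.4318.
φ = arcsin(0.4318) = 25.58°.

25.6°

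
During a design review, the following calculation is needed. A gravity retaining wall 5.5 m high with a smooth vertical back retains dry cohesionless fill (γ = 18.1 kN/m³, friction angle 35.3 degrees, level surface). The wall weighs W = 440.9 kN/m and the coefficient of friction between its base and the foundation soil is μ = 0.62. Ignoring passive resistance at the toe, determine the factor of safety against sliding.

3.73

K_a = tan²(45° − 35.3°/2) = 0.2675.
P_a = ½K_aγH² = 0.5×0.2675×18.1×5.5² = 73.24 kN/m, acting at H/3 = 1.833 m above the base.
FS_sliding = μW / P_a = 0.62×440.9 / 73.24 = 3.732.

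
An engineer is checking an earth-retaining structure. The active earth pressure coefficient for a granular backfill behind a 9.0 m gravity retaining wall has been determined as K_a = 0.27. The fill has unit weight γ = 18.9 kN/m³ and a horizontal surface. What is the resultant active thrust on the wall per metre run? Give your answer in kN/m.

207 kN/m

P = ½ K_a γ H² = 0.5 × 0.27 × 18.9 × 9.0² = 206.7 kN/m.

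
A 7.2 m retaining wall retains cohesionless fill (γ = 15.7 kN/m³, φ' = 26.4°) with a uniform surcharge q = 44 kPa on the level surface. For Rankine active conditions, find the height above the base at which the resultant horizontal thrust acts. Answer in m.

K_a = 0.3844.
Triangular part P₁ = ½K_aγH² = 156.4 at H/3 = 2.400 m; rectangular part P₂ = K_a q H = 121.8 at H/2 = 3.600 m.
ȳ = (P₁·2.400 + P₂·3.600)/(P₁+P₂) = 2.925 m.

2.93 m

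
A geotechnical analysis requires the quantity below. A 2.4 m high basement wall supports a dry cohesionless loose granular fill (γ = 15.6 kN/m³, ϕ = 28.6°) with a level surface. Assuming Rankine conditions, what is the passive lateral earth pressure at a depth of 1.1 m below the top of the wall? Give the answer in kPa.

48.7 kPa

K_p = (1 + sin φ)/(1 − sin φ) = 2.837.
σ_h = K_p γ z = 2.837 × 15.6 × 1.1 = 48.67 kPa.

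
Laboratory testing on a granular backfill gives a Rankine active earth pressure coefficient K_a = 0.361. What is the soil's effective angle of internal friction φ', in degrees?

28.0°

K_a = tan²(45° − φ/2) ⇒ 45° − φ/2 = arctan(√0.361) = 31.00°.
φ = 2(45° − 31.00°) = 28.00°.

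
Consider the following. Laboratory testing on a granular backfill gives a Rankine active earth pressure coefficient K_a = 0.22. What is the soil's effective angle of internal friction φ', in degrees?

39.7°

K_a = tan²(45° − φ/2) ⇒ 45° − φ/2 = arctan(√0.22) = 25.13°.
φ = 2(45° − 25.13°) = 39.74°.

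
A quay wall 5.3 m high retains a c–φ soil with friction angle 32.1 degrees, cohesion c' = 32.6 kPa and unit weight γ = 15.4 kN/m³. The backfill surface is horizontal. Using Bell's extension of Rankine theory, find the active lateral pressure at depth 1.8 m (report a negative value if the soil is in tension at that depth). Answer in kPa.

K_a = (1 − sin φ)/(1 + sin φ) = 0.3060.
σ_a = K_a γ z − 2c√K_a = 0.3060×15.4×1.8 − 2×32.6×0.5532 = -27.58 kPa.

-27.6 kPa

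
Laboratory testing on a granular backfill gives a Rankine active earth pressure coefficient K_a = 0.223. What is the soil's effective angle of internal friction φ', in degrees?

39.4°

K_a = tan²(45° − φ/2) ⇒ 45° − φ/2 = arctan(√0.223) = 25.28°.
φ = 2(45° − 25.28°) = 39.44°.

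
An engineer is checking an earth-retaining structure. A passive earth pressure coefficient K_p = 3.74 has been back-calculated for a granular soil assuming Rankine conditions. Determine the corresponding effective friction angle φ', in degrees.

35.3°

K_p = (1+sin φ)/(1−sin φ) ⇒ sin φ = (K_p − 1)/(K_p + 1) = 0.5781.
φ = arcsin(0.5781) = 35.31°.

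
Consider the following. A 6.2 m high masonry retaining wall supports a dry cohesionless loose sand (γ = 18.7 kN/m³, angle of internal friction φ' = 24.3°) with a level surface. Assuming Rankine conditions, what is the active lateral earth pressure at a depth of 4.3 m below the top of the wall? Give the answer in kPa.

K_a = (1 − sin φ)/(1 + sin φ) = 0.4169.
σ_h = K_a γ z = 0.4169 × 18.7 × 4.3 = 33.52 kPa.

33.5 kPa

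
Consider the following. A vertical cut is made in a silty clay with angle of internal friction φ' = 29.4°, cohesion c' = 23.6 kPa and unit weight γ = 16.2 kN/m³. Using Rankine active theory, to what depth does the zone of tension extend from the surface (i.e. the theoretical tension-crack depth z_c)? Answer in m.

K_a = tan²(45° − 29.4°/2) = 0.3415; √K_a = 0.5844.
The active pressure is zero where K_a γ z = 2c√K_a, so z_c = 2c/(γ√K_a) = 2×23.6/(16.2×0.5844) = 4.986 m.

4.99 m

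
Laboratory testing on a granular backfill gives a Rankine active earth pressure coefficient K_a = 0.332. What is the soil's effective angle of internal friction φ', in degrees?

30.1°

K_a = tan²(45° − φ/2) ⇒ 45° − φ/2 = arctan(√0.332) = 29.95°.
φ = 2(45° − 29.95°) = 30.10°.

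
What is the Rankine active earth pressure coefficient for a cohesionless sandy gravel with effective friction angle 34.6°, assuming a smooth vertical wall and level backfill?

K_a = tan²(45° − φ/2) = tan²(27.70°) = 0.2756.

0.276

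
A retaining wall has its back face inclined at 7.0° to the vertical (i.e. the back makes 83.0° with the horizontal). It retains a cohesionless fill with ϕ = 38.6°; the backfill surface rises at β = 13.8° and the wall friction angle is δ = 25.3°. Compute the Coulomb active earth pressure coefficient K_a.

0.312

K_a = sin²(α+φ) / [sin²α · sin(α−δ) · (1 + √{sin(φ+δ)sin(φ−β) / (sin(α−δ)sin(α+β))})²].
With α = 83.0°, φ = 38.6°, δ = 25.3°, β = 13.8°: K_a = 0.3124.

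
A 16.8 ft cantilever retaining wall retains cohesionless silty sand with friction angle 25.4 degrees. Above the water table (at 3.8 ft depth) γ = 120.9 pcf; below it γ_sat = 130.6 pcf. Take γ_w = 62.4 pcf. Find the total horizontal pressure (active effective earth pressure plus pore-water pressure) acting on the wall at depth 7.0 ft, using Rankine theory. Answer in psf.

471 psf

K_a = (1 − sin φ)/(1 + sin φ) = 0.3996.
γ' = 130.6 − 62.4 = 68.20 pcf.
Effective vertical stress at 7.0 ft: σ'_v = 120.9×3.8 + 68.20×3.20 = 677.7 psf.
σ'_h = K_a σ'_v = 0.3996 × 677.7 = 270.8 psf; u = γ_w × 3.20 = 199.7 psf.
Total σ_h = 270.8 + 199.7 = 470.5 psf.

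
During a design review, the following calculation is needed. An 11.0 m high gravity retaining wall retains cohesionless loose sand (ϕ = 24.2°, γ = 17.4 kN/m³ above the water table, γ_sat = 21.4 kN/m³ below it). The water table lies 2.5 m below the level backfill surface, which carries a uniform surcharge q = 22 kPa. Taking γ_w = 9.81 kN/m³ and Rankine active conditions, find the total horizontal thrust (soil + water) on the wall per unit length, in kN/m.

K_a = tan²(45° − φ/2) = 0.4185.
γ' = 21.4 − 9.81 = 11.59 kN/m³. h₂ = H − d_w = 8.5 m.
σ'_h: at surface K_a·q = 9.207; at WT K_a(q+γd_w) = 27.41; at base K_a(q+γd_w+γ'h₂) = 68.64 kPa.
P₁ = ½(9.207+27.41)×2.5 = 45.78; P₂ = ½(27.41+68.64)×8.5 = 408.2; P_w = ½γ_w h₂² = 354.4.
Total = 45.78+408.2+354.4 = 808.4 kN/m.

808 kN/m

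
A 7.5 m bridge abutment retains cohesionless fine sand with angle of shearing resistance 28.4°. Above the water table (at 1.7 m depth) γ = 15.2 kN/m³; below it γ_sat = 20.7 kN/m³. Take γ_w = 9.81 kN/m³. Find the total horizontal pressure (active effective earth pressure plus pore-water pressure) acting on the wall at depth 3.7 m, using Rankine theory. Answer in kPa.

36.5 kPa

K_a = (1 − sin φ)/(1 + sin φ) = 0.3554.
γ' = 20.7 − 9.81 = 10.89 kN/m³.
Effective vertical stress at 3.7 m: σ'_v = 15.2×1.7 + 10.89×2.00 = 47.62 kPa.
σ'_h = K_a σ'_v = 0.3554 × 47.62 = 16.92 kPa; u = γ_w × 2.00 = 19.62 kPa.
Total σ_h = 16.92 + 19.62 = 36.54 kPa.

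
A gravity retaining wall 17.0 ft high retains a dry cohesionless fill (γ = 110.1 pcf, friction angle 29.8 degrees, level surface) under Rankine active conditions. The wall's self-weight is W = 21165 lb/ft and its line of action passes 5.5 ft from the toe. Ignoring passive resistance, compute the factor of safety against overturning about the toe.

K_a = tan²(45° − 29.8°/2) = 0.3360.
P_a = ½K_aγH² = 0.5×0.3360×110.1×17.0² = 5346 lb/ft, acting at H/3 = 5.667 ft above the base.
Overturning moment M_o = P_a × H/3 = 5346 × 5.667 = 30290.
Resisting moment M_r = W × 5.5 = 21165 × 5.5 = 116400.
FS_overturning = M_r/M_o = 116400/30290 = 3.843.

3.84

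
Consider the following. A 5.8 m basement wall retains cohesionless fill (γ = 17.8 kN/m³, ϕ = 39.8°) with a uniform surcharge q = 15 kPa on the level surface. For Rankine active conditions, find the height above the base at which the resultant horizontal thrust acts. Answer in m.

2.15 m

K_a = 0.2194.
Triangular part P₁ = ½K_aγH² = 65.70 at H/3 = 1.933 m; rectangular part P₂ = K_a q H = 19.09 at H/2 = 2.900 m.
ȳ = (P₁·1.933 + P₂·2.900)/(P₁+P₂) = 2.151 m.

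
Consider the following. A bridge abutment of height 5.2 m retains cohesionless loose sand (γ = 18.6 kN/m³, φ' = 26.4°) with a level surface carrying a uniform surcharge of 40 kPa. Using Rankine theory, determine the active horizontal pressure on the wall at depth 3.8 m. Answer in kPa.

K_a = (1 − sin φ)/(1 + sin φ) = 0.3844.
σ_v = γz + q = 18.6 × 3.8 + 40 = 110.7 kPa.
σ_h = K_a σ_v = 0.3844 × 110.7 = 42.55 kPa.

42.5 kPa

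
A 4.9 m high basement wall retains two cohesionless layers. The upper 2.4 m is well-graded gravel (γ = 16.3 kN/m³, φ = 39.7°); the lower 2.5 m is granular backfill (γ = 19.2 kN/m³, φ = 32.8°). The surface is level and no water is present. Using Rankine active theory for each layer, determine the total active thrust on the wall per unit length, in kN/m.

K_a1 = tan²(45°−39.7°/2) = 0.2204; K_a2 = tan²(45°−32.8°/2) = 0.2973.
Layer 1: σ at base = K_a1 γ₁ h₁ = 8.623 kPa; P₁ = ½×8.623×2.4 = 10.35.
Layer 2: σ_v at top = γ₁h₁ = 39.12; σ_h top = K_a2×39.12 = 11.63; σ_h base = K_a2×(39.12+19.2×2.5) = 25.90.
P₂ = ½(11.63+25.90)×2.5 = 46.91. Total P_a = 10.35+46.91 = 57.26 kN/m.

57.3 kN/m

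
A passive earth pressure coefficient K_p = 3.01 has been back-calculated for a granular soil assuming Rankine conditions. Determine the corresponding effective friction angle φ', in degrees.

K_p = (1+sin φ)/(1−sin φ) ⇒ sin φ = (K_p − 1)/(K_p + 1) = 0.5012.
φ = arcsin(0.5012) = 30.08°.

30.1°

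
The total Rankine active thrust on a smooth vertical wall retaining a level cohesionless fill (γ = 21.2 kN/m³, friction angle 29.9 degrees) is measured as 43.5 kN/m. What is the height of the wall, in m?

3.50 m

K_a = 0.3347. P_a = ½ K_a γ H² ⇒ H = √(2P_a/(K_a γ)).
H = √(2×43.5/(0.3347×21.2)) = 3.502 m.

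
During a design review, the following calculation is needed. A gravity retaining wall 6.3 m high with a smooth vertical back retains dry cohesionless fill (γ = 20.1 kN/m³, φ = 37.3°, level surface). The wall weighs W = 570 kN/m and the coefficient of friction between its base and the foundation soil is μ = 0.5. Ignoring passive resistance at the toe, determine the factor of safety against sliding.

2.91

K_a = tan²(45° − 37.3°/2) = 0.2453.
P_a = ½K_aγH² = 0.5×0.2453×20.1×6.3² = 97.86 kN/m, acting at H/3 = 2.100 m above the base.
FS_sliding = μW / P_a = 0.5×570 / 97.86 = 2.912.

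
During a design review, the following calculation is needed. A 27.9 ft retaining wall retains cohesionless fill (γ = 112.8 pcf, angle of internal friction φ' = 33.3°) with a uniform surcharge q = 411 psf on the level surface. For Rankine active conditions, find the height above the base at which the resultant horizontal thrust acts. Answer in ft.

K_a = 0.2911.
Triangular part P₁ = ½K_aγH² = 12780 at H/3 = 9.300 ft; rectangular part P₂ = K_a q H = 3338 at H/2 = 13.95 ft.
ȳ = (P₁·9.300 + P₂·13.95)/(P₁+P₂) = 10.26 ft.

10.3 ft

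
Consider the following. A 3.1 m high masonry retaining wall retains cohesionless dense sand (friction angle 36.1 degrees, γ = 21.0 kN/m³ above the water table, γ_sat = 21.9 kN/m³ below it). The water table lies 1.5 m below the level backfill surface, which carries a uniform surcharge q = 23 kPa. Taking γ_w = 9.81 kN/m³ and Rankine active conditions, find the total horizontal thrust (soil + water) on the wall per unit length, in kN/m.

54.1 kN/m

K_a = tan²(45° − φ/2) = 0.2585.
γ' = 21.9 − 9.81 = 12.09 kN/m³. h₂ = H − d_w = 1.6 m.
σ'_h: at surface K_a·q = 5.945; at WT K_a(q+γd_w) = 14.09; at base K_a(q+γd_w+γ'h₂) = 19.09 kPa.
P₁ = ½(5.945+14.09)×1.5 = 15.03; P₂ = ½(14.09+19.09)×1.6 = 26.54; P_w = ½γ_w h₂² = 12.56.
Total = 15.03+26.54+12.56 = 54.12 kN/m.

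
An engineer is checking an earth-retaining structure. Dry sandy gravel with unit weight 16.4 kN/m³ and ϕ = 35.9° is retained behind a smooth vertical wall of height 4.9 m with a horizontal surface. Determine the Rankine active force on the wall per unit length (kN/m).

51.3 kN/m

K_a = tan²(45° − φ/2) = 0.2607.
P_a = ½ K_a γ H² = 0.5 × 0.2607 × 16.4 × 4.9² = 51.33 kN/m.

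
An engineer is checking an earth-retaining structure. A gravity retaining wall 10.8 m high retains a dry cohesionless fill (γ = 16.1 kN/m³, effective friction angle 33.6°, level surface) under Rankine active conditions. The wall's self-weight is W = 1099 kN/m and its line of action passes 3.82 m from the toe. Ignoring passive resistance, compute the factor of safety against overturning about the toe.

4.32

K_a = tan²(45° − 33.6°/2) = 0.2875.
P_a = ½K_aγH² = 0.5×0.2875×16.1×10.8² = 270.0 kN/m, acting at H/3 = 3.600 m above the base.
Overturning moment M_o = P_a × H/3 = 270.0 × 3.600 = 971.8.
Resisting moment M_r = W × 3.82 = 1099 × 3.82 = 4198.
FS_overturning = M_r/M_o = 4198/971.8 = 4.320.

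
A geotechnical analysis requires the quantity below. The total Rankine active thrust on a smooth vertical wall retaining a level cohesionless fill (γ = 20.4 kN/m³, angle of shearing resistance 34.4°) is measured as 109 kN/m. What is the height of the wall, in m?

6.20 m

K_a = 0.2780. P_a = ½ K_a γ H² ⇒ H = √(2P_a/(K_a γ)).
H = √(2×109/(0.2780×20.4)) = 6.200 m.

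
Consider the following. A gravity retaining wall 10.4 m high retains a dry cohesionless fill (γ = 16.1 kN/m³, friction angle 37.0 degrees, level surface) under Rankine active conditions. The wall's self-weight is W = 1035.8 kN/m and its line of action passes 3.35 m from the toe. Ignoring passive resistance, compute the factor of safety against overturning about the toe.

4.62

K_a = tan²(45° − 37.0°/2) = 0.2486.
P_a = ½K_aγH² = 0.5×0.2486×16.1×10.4² = 216.4 kN/m, acting at H/3 = 3.467 m above the base.
Overturning moment M_o = P_a × H/3 = 216.4 × 3.467 = 750.3.
Resisting moment M_r = W × 3.35 = 1035.8 × 3.35 = 3470.
FS_overturning = M_r/M_o = 3470/750.3 = 4.625.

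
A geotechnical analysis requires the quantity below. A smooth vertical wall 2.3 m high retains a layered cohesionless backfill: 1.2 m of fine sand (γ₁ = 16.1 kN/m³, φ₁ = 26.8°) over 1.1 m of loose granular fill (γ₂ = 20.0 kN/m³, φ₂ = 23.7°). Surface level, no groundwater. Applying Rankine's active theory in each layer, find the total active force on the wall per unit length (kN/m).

18.6 kN/m

K_a1 = tan²(45°−26.8°/2) = 0.3785; K_a2 = tan²(45°−23.7°/2) = 0.4266.
Layer 1: σ at base = K_a1 γ₁ h₁ = 7.312 kPa; P₁ = ½×7.312×1.2 = 4.387.
Layer 2: σ_v at top = γ₁h₁ = 19.32; σ_h top = K_a2×19.32 = 8.242; σ_h base = K_a2×(19.32+20.0×1.1) = 17.63.
P₂ = ½(8.242+17.63)×1.1 = 14.23. Total P_a = 4.387+14.23 = 18.61 kN/m.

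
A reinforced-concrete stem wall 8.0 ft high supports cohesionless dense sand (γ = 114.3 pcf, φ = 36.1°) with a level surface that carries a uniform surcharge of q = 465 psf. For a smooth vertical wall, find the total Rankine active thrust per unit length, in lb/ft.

K_a = tan²(45° − φ/2) = 0.2585.
Soil triangle: ½ K_a γ H² = 0.5×0.2585×114.3×8.0² = 945.5 lb/ft.
Surcharge rectangle: K_a q H = 0.2585×465×8.0 = 961.6 lb/ft.
Total = 945.5 + 961.6 = 1907 lb/ft.

1910 lb/ft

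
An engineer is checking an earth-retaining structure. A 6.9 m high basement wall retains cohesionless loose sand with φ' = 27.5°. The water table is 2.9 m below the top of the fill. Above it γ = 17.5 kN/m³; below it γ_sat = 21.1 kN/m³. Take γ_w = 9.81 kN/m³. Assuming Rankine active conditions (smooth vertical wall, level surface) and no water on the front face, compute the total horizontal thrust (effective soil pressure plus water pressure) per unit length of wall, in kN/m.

214 kN/m

K_a = tan²(45° − φ/2) = 0.3682.
γ' = 21.1 − 9.81 = 11.29 kN/m³. Depth below WT = 4.0 m.
σ'_h at WT = K_a γ d_w = 18.69 kPa; at base = 18.69 + K_a γ' × 4.0 = 35.32 kPa.
P₁ (0–2.9 m) = ½×18.69×2.9 = 27.10. P₂ (2.9–6.9 m) = ½(18.69+35.32)×4.0 = 108.0.
P_w = ½ γ_w h₂² = 0.5×9.81×4.0² = 78.48. Total = 27.10+108.0+78.48 = 213.6 kN/m.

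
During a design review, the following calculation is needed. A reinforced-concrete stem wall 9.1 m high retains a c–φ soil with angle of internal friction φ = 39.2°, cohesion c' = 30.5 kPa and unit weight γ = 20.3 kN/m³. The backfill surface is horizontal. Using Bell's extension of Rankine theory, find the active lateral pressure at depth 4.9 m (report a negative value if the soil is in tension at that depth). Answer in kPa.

-6.54 kPa

K_a = (1 − sin φ)/(1 + sin φ) = 0.2255.
σ_a = K_a γ z − 2c√K_a = 0.2255×20.3×4.9 − 2×30.5×0.4748 = -6.538 kPa.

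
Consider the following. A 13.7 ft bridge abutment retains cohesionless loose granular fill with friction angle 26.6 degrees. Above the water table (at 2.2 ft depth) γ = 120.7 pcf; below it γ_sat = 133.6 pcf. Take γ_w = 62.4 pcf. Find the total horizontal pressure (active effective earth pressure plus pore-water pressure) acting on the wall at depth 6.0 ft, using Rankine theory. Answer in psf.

K_a = (1 − sin φ)/(1 + sin φ) = 0.3814.
γ' = 133.6 − 62.4 = 71.20 pcf.
Effective vertical stress at 6.0 ft: σ'_v = 120.7×2.2 + 71.20×3.80 = 536.1 psf.
σ'_h = K_a σ'_v = 0.3814 × 536.1 = 204.5 psf; u = γ_w × 3.80 = 237.1 psf.
Total σ_h = 204.5 + 237.1 = 441.6 psf.

442 psf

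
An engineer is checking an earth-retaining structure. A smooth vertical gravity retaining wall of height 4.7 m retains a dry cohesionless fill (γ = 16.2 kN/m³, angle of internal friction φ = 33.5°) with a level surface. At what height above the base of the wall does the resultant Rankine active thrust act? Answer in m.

K_a = 0.2887.
The pressure distribution is triangular, so the resultant acts at H/3 above the base = 4.7/3 = 1.567 m.

1.57 m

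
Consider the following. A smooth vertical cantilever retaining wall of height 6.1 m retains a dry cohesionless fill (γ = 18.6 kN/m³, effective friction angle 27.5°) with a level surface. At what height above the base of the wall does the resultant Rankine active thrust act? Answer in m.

2.03 m

K_a = 0.3682.
The pressure distribution is triangular, so the resultant acts at H/3 above the base = 6.1/3 = 2.033 m.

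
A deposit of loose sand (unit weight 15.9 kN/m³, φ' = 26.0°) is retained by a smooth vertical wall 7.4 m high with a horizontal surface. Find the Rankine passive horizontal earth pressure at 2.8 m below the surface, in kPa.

114 kPa

K_p = (1 + sin φ)/(1 − sin φ) = 2.561.
σ_h = K_p γ z = 2.561 × 15.9 × 2.8 = 114.0 kPa.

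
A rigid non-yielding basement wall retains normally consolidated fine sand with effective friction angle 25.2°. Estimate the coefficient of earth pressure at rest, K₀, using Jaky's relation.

K₀ = 1 − sin φ' = 1 − sin 25.2° = 0.5742.

0.574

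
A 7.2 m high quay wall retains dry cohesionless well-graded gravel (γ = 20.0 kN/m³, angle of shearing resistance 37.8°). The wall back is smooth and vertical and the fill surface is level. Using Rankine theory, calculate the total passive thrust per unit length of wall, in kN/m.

2160 kN/m

K_p = tan²(45° + φ/2) = 4.167.
P_p = ½ K_p γ H² = 0.5 × 4.167 × 20.0 × 7.2² = 2160 kN/m.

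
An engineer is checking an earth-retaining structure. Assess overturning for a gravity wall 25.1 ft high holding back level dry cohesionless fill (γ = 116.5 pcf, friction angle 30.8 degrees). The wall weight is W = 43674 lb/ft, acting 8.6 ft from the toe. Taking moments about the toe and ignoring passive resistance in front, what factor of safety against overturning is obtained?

3.79

K_a = tan²(45° − 30.8°/2) = 0.3227.
P_a = ½K_aγH² = 0.5×0.3227×116.5×25.1² = 11840 lb/ft, acting at H/3 = 8.367 ft above the base.
Overturning moment M_o = P_a × H/3 = 11840 × 8.367 = 99090.
Resisting moment M_r = W × 8.6 = 43674 × 8.6 = 375600.
FS_overturning = M_r/M_o = 375600/99090 = 3.791.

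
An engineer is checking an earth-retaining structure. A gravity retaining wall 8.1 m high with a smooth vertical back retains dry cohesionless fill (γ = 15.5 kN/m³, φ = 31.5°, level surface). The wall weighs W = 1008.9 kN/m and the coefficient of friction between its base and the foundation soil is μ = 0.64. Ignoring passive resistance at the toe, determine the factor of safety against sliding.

4.05

K_a = tan²(45° − 31.5°/2) = 0.3136.
P_a = ½K_aγH² = 0.5×0.3136×15.5×8.1² = 159.5 kN/m, acting at H/3 = 2.700 m above the base.
FS_sliding = μW / P_a = 0.64×1008.9 / 159.5 = 4.049.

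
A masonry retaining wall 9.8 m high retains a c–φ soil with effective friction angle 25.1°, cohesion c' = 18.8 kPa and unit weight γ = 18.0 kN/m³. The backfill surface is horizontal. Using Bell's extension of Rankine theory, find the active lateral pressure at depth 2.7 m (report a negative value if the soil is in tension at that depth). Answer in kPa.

-4.26 kPa

K_a = (1 − sin φ)/(1 + sin φ) = 0.4043.
σ_a = K_a γ z − 2c√K_a = 0.4043×18.0×2.7 − 2×18.8×0.6358 = -4.259 kPa.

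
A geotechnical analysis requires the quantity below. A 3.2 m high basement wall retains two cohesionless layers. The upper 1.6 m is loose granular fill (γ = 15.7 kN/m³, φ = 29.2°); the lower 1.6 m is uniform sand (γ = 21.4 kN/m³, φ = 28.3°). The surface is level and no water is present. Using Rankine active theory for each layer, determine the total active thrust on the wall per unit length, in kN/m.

31.0 kN/m

K_a1 = tan²(45°−29.2°/2) = 0.3442; K_a2 = tan²(45°−28.3°/2) = 0.3568.
Layer 1: σ at base = K_a1 γ₁ h₁ = 8.647 kPa; P₁ = ½×8.647×1.6 = 6.917.
Layer 2: σ_v at top = γ₁h₁ = 25.12; σ_h top = K_a2×25.12 = 8.962; σ_h base = K_a2×(25.12+21.4×1.6) = 21.18.
P₂ = ½(8.962+21.18)×1.6 = 24.11. Total P_a = 6.917+24.11 = 31.03 kN/m.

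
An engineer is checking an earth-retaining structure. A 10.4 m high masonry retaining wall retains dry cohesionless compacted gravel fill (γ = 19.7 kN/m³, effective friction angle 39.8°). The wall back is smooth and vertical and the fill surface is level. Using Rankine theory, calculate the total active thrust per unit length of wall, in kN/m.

234 kN/m

K_a = tan²(45° − φ/2) = 0.2194.
P_a = ½ K_a γ H² = 0.5 × 0.2194 × 19.7 × 10.4² = 233.8 kN/m.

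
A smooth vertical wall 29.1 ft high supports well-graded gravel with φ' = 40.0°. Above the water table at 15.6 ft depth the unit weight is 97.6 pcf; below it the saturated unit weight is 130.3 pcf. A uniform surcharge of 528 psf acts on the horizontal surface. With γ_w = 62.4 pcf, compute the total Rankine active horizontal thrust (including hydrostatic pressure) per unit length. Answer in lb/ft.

17400 lb/ft

K_a = tan²(45° − φ/2) = 0.2174.
γ' = 130.3 − 62.4 = 67.90 pcf. h₂ = H − d_w = 13.5 ft.
σ'_h: at surface K_a·q = 114.8; at WT K_a(q+γd_w) = 445.9; at base K_a(q+γd_w+γ'h₂) = 645.2 psf.
P₁ = ½(114.8+445.9)×15.6 = 4373; P₂ = ½(445.9+645.2)×13.5 = 7365; P_w = ½γ_w h₂² = 5686.
Total = 4373+7365+5686 = 17420 lb/ft.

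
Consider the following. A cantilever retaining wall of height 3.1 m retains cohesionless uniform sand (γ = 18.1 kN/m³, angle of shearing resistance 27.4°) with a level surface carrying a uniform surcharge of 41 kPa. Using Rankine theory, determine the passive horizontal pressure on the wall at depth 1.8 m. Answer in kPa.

K_p = (1 + sin φ)/(1 − sin φ) = 2.705.
σ_v = γz + q = 18.1 × 1.8 + 41 = 73.58 kPa.
σ_h = K_p σ_v = 2.705 × 73.58 = 199.0 kPa.

199 kPa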